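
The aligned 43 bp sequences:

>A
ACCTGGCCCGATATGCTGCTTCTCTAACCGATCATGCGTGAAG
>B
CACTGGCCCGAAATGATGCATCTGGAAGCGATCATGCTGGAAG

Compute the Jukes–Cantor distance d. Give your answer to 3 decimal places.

The sequences differ at 10 of 43 sites (1, 2, 12, 16, 20, 24, 25, 28, 38, 39), so p = 10/43 ≈ 0.232558.
d = −(3/4) ln(1 − 4p/3) = −0.75 ln(1 − 0.310077) = −0.75 ln(0.689923)
  = −0.75 × (-0.371175) = 0.278381 substitutions/site.

0.278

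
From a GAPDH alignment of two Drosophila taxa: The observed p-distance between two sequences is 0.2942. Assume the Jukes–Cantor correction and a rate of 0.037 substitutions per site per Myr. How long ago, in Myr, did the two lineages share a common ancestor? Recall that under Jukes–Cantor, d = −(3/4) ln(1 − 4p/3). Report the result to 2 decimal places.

5.05

d = −(3/4) ln(1 − 4p/3) = −0.75 ln(1 − 0.392267) = −0.75 ln(0.607733)
  = −0.75 × (-0.498020) = 0.373515 substitutions/site.
Under a molecular clock d = 2μt, so t = d/(2μ) = 0.373515 / (2 × 0.037) = 5.05 Myr.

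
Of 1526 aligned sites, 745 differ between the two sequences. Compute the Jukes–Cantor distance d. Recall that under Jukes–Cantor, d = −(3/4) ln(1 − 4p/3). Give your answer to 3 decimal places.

0.789

p = 745/1526 ≈ 0.488204.
d = −(3/4) ln(1 − 4p/3) = −0.75 ln(1 − 0.650939) = −0.75 ln(0.349061)
  = −0.75 × (-1.052509) = 0.789382 substitutions/site.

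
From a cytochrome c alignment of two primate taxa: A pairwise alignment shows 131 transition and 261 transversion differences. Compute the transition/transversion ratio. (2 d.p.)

0.50

R = 131/261 = 0.501915… ≈ 0.50 (to 2 d.p.).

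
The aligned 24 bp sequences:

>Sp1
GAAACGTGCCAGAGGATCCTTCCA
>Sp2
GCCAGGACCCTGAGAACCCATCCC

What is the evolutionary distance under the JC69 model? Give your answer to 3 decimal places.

0.608

The sequences differ at 10 of 24 sites (2, 3, 5, 7, 8, 11, 15, 17, 20, 24), so p = 10/24 ≈ 0.416667.
d = −(3/4) ln(1 − 4p/3) = −0.75 ln(1 − 0.555556) = −0.75 ln(0.444444)
  = −0.75 × (-0.810931) = 0.608198 substitutions/site.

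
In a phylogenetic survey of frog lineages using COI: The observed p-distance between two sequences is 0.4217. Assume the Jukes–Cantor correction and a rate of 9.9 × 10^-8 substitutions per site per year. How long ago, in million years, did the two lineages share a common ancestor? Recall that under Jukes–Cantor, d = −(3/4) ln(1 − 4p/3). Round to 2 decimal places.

d = −(3/4) ln(1 − 4p/3) = −0.75 ln(1 − 0.562267) = −0.75 ln(0.437733)
  = −0.75 × (-0.826146) = 0.619610 substitutions/site.
Under a molecular clock d = 2μt, so t = d/(2μ) = 0.619610 / (2 × 9.9 × 10^-8) = 3.13 million years.

3.13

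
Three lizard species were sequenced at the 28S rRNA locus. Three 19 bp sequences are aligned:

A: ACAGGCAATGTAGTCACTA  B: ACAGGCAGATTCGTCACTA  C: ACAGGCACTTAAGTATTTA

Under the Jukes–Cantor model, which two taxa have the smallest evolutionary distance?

A–B: 4/19 differ, p = 0.211, d = 0.247.
A–C: 6/19 differ, p = 0.316, d = 0.410.
B–C: 7/19 differ, p = 0.368, d = 0.507.
The smallest distance is between A and B.

A and B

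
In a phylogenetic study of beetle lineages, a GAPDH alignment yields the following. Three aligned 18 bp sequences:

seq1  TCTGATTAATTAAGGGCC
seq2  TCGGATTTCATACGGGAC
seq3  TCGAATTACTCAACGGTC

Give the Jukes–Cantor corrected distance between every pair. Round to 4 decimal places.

seq1–seq2: 6/18 sites differ → p ≈ 0.333333, d = −0.75 ln(1 − 0.444444) = 0.440839 ≈ 0.4408.
seq1–seq3: 6/18 sites differ → p ≈ 0.333333, d = −0.75 ln(1 − 0.444444) = 0.440839 ≈ 0.4408.
seq2–seq3: 7/18 sites differ → p ≈ 0.388889, d = −0.75 ln(1 − 0.518519) = 0.548166 ≈ 0.5482.

d(seq1,seq2) = 0.4408, d(seq1,seq3) = 0.4408, d(seq2,seq3) = 0.5482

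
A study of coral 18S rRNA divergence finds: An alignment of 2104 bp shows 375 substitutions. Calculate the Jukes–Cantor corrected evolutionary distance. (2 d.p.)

p = 375/2104 ≈ 0.178232.
d = −(3/4) ln(1 − 4p/3) = −0.75 ln(1 − 0.237643) = −0.75 ln(0.762357)
  = −0.75 × (-0.271340) = 0.203505 substitutions/site.

0.20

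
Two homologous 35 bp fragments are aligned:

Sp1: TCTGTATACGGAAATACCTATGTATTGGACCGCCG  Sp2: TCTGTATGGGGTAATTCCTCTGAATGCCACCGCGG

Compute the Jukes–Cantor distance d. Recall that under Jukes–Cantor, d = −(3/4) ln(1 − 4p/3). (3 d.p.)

0.360

The sequences differ at 10 of 35 sites (8, 9, 12, 16, 20, 23, 26, 27, 28, 34), so p = 10/35 ≈ 0.285714.
d = −(3/4) ln(1 − 4p/3) = −0.75 ln(1 − 0.380952) = −0.75 ln(0.619048)
  = −0.75 × (-0.479572) = 0.359679 substitutions/site.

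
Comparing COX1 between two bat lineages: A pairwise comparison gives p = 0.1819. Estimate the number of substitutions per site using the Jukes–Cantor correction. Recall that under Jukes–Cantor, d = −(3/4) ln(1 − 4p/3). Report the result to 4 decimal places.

d = −(3/4) ln(1 − 4p/3) = −0.75 ln(1 − 0.242533) = −0.75 ln(0.757467)
  = −0.75 × (-0.277775) = 0.208331 substitutions/site.

0.2083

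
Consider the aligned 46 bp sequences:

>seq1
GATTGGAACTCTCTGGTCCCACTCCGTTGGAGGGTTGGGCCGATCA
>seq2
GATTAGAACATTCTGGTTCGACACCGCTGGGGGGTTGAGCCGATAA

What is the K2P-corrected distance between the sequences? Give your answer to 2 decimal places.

Of 46 sites, 6 differences are transitions and 4 are transversions, so P = 6/46 ≈ 0.130435 and Q = 4/46 ≈ 0.086957.
Under the Kimura two-parameter model, d = −½ ln(1 − 2P − Q) − ¼ ln(1 − 2Q).
1 − 2P − Q = 0.652173, giving −½ ln(0.652173) = 0.213723.
1 − 2Q = 0.826086, giving −¼ ln(0.826086) = 0.047764.
d = 0.213723 + 0.047764 = 0.261487.

0.26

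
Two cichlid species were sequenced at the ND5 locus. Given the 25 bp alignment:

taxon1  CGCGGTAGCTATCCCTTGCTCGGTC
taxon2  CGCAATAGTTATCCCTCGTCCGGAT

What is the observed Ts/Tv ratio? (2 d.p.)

7.00

Transitions are A↔G and C↔T; transversions are all other mismatches.
Transitions: 7. Transversions: 1.
R = 7/1 = 7.00.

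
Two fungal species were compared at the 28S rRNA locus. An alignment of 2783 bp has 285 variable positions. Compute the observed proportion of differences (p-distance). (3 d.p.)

0.102

p = 285/2783 = 0.102407… ≈ 0.102 (to 3 d.p.).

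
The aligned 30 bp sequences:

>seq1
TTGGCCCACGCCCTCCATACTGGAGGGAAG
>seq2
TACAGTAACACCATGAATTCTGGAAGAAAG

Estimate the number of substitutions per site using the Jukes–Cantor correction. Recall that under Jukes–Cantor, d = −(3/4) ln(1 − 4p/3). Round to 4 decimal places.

The sequences differ at 13 of 30 sites, so p = 13/30 ≈ 0.433333.
d = −(3/4) ln(1 − 4p/3) = −0.75 ln(1 − 0.577777) = −0.75 ln(0.422223)
  = −0.75 × (-0.862222) = 0.646667 substitutions/site.

0.6467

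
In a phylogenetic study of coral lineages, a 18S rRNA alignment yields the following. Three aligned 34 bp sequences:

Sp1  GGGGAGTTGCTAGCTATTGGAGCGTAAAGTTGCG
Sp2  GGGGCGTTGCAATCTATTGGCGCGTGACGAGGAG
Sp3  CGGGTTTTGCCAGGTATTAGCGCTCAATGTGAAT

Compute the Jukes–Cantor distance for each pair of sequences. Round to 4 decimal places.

d(Sp1,Sp2) = 0.3265, d(Sp1,Sp3) = 0.5972, d(Sp2,Sp3) = 0.5972

Sp1–Sp2: 9/34 sites differ → p ≈ 0.264706, d = −0.75 ln(1 − 0.352941) = 0.326488 ≈ 0.3265.
Sp1–Sp3: 14/34 sites differ → p ≈ 0.411765, d = −0.75 ln(1 − 0.54902) = 0.597249 ≈ 0.5972.
Sp2–Sp3: 14/34 sites differ → p ≈ 0.411765, d = −0.75 ln(1 − 0.54902) = 0.597249 ≈ 0.5972.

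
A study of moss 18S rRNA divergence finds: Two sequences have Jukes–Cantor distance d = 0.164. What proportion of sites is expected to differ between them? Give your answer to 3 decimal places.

p = (3/4)(1 − e^(−4d/3)) = 0.75 × (1 − e^(-0.218667)) = 0.75 × (1 − 0.803589) = 0.147308.

0.147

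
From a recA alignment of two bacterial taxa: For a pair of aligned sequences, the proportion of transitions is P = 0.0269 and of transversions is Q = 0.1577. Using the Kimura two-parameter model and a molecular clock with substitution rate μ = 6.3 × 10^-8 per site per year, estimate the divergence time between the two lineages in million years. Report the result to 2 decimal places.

Under the Kimura two-parameter model, d = −½ ln(1 − 2P − Q) − ¼ ln(1 − 2Q).
1 − 2P − Q = 0.7885, giving −½ ln(0.7885) = 0.118811.
1 − 2Q = 0.6846, giving −¼ ln(0.6846) = 0.094730.
d = 0.118811 + 0.094730 = 0.213541.
Under a molecular clock d = 2μt, so t = d/(2μ) = 0.213541 / (2 × 6.3 × 10^-8) = 1.69 million years.

1.69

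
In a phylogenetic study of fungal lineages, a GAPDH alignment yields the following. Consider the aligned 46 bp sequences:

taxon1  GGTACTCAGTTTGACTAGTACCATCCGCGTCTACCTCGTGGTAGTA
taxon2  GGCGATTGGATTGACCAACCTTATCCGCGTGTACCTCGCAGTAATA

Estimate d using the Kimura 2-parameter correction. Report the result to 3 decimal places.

0.517

Of 46 sites, 12 differences are transitions and 4 are transversions, so P = 12/46 ≈ 0.26087 and Q = 4/46 ≈ 0.086957.
Under the Kimura two-parameter model, d = −½ ln(1 − 2P − Q) − ¼ ln(1 − 2Q).
1 − 2P − Q = 0.391303, giving −½ ln(0.391303) = 0.469137.
1 − 2Q = 0.826086, giving −¼ ln(0.826086) = 0.047764.
d = 0.469137 + 0.047764 = 0.516901.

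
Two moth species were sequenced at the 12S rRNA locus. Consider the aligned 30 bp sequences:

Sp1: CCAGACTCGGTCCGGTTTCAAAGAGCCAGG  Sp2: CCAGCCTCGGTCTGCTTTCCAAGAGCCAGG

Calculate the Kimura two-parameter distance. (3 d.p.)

0.147

Of 30 sites, 1 differences are transitions and 3 are transversions, so P = 1/30 ≈ 0.033333 and Q = 3/30 = 0.1.
Under the Kimura two-parameter model, d = −½ ln(1 − 2P − Q) − ¼ ln(1 − 2Q).
1 − 2P − Q = 0.833334, giving −½ ln(0.833334) = 0.091160.
1 − 2Q = 0.8, giving −¼ ln(0.8) = 0.055786.
d = 0.091160 + 0.055786 = 0.146946.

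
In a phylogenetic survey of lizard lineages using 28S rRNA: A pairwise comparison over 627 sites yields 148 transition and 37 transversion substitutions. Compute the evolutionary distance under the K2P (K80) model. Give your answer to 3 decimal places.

P = 148/627 ≈ 0.236045 and Q = 37/627 ≈ 0.059011.
Under the Kimura two-parameter model, d = −½ ln(1 − 2P − Q) − ¼ ln(1 − 2Q).
1 − 2P − Q = 0.468899, giving −½ ln(0.468899) = 0.378684.
1 − 2Q = 0.881978, giving −¼ ln(0.881978) = 0.031397.
d = 0.378684 + 0.031397 = 0.410081.

0.410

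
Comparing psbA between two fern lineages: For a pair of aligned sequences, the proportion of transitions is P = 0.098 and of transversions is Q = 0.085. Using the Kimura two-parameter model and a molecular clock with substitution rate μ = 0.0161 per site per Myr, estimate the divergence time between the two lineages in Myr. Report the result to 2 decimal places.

Under the Kimura two-parameter model, d = −½ ln(1 − 2P − Q) − ¼ ln(1 − 2Q).
1 − 2P − Q = 0.719, giving −½ ln(0.719) = 0.164947.
1 − 2Q = 0.83, giving −¼ ln(0.83) = 0.046582.
d = 0.164947 + 0.046582 = 0.211529.
Under a molecular clock d = 2μt, so t = d/(2μ) = 0.211529 / (2 × 0.0161) = 6.57 Myr.

6.57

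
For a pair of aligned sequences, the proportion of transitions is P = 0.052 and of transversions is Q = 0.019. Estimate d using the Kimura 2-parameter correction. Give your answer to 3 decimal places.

0.075

Under the Kimura two-parameter model, d = −½ ln(1 − 2P − Q) − ¼ ln(1 − 2Q).
1 − 2P − Q = 0.877, giving −½ ln(0.877) = 0.065624.
1 − 2Q = 0.962, giving −¼ ln(0.962) = 0.009685.
d = 0.065624 + 0.009685 = 0.075309.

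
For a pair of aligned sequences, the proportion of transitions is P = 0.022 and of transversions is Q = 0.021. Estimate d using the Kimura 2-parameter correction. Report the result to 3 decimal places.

0.044

Under the Kimura two-parameter model, d = −½ ln(1 − 2P − Q) − ¼ ln(1 − 2Q).
1 − 2P − Q = 0.935, giving −½ ln(0.935) = 0.033604.
1 − 2Q = 0.958, giving −¼ ln(0.958) = 0.010727.
d = 0.033604 + 0.010727 = 0.044331.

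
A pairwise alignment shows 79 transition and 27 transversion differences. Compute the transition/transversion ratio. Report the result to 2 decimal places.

2.93

R = 79/27 = 2.925925… ≈ 2.93 (to 2 d.p.).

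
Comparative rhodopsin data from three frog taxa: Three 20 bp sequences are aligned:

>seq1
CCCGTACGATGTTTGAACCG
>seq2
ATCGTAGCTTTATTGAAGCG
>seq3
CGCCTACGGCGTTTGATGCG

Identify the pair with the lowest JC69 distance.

seq1–seq2: 8/20 differ, p = 0.400, d = 0.572.
seq1–seq3: 6/20 differ, p = 0.300, d = 0.383.
seq2–seq3: 10/20 differ, p = 0.500, d = 0.824.
The smallest distance is between seq1 and seq3.

seq1 and seq3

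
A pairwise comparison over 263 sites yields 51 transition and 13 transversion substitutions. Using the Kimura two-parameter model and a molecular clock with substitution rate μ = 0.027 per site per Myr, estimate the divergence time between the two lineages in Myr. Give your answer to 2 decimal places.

P = 51/263 ≈ 0.193916 and Q = 13/263 ≈ 0.04943.
Under the Kimura two-parameter model, d = −½ ln(1 − 2P − Q) − ¼ ln(1 − 2Q).
1 − 2P − Q = 0.562738, giving −½ ln(0.562738) = 0.287471.
1 − 2Q = 0.90114, giving −¼ ln(0.90114) = 0.026024.
d = 0.287471 + 0.026024 = 0.313495.
Under a molecular clock d = 2μt, so t = d/(2μ) = 0.313495 / (2 × 0.027) = 5.81 Myr.

5.81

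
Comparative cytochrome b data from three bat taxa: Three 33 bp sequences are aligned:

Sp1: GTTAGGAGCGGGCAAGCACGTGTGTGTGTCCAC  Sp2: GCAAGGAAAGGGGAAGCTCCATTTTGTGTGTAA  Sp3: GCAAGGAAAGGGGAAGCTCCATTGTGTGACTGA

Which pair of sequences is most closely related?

Sp1–Sp2: 13/33 differ, p = 0.394, d = 0.559.
Sp1–Sp3: 13/33 differ, p = 0.394, d = 0.559.
Sp2–Sp3: 4/33 differ, p = 0.121, d = 0.132.
The smallest distance is between Sp2 and Sp3.

Sp2 and Sp3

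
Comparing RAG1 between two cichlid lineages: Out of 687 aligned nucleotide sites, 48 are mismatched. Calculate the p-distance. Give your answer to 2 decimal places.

p = 48/687 = 0.069868… ≈ 0.07 (to 2 d.p.).

0.07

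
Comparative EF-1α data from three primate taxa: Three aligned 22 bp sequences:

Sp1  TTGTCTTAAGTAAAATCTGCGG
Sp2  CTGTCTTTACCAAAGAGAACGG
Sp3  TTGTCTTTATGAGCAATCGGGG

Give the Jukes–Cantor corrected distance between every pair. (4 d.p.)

Sp1–Sp2: 9/22 sites differ → p ≈ 0.409091, d = −0.75 ln(1 − 0.545455) = 0.591344 ≈ 0.5913.
Sp1–Sp3: 9/22 sites differ → p ≈ 0.409091, d = −0.75 ln(1 − 0.545455) = 0.591344 ≈ 0.5913.
Sp2–Sp3: 10/22 sites differ → p ≈ 0.454545, d = −0.75 ln(1 − 0.60606) = 0.698667 ≈ 0.6987.

d(Sp1,Sp2) = 0.5913, d(Sp1,Sp3) = 0.5913, d(Sp2,Sp3) = 0.6987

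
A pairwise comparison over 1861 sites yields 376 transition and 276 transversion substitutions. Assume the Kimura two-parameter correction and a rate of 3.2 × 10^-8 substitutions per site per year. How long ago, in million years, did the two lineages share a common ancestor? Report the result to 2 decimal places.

7.65

P = 376/1861 ≈ 0.202042 and Q = 276/1861 ≈ 0.148307.
Under the Kimura two-parameter model, d = −½ ln(1 − 2P − Q) − ¼ ln(1 − 2Q).
1 − 2P − Q = 0.447609, giving −½ ln(0.447609) = 0.401918.
1 − 2Q = 0.703386, giving −¼ ln(0.703386) = 0.087962.
d = 0.401918 + 0.087962 = 0.489880.
Under a molecular clock d = 2μt, so t = d/(2μ) = 0.489880 / (2 × 3.2 × 10^-8) = 7.65 million years.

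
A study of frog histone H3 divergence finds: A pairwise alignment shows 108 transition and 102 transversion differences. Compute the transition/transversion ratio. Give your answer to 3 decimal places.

R = 108/102 = 1.058823… ≈ 1.059 (to 3 d.p.).

1.059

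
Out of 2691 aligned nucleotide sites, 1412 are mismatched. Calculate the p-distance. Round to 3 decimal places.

p = 1412/2691 = 0.524712… ≈ 0.525 (to 3 d.p.).

0.525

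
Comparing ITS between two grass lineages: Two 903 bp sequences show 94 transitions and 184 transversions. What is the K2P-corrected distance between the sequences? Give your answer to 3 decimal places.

P = 94/903 ≈ 0.104097 and Q = 184/903 ≈ 0.203765.
Under the Kimura two-parameter model, d = −½ ln(1 − 2P − Q) − ¼ ln(1 − 2Q).
1 − 2P − Q = 0.588041, giving −½ ln(0.588041) = 0.265479.
1 − 2Q = 0.59247, giving −¼ ln(0.59247) = 0.130864.
d = 0.265479 + 0.130864 = 0.396343.

0.396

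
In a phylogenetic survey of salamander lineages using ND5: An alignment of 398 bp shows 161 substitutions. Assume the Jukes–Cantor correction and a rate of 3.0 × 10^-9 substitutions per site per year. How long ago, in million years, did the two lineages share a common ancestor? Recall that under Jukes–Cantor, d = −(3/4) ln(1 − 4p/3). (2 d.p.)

96.89

p = 161/398 ≈ 0.404523.
d = −(3/4) ln(1 − 4p/3) = −0.75 ln(1 − 0.539364) = −0.75 ln(0.460636)
  = −0.75 × (-0.775147) = 0.581360 substitutions/site.
Under a molecular clock d = 2μt, so t = d/(2μ) = 0.581360 / (2 × 3.0 × 10^-9) = 96.89 million years.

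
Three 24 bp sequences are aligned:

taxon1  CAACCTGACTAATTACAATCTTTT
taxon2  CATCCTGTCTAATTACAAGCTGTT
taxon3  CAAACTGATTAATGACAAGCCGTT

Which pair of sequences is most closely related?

taxon1 and taxon2

taxon1–taxon2: 4/24 differ, p = 0.167, d = 0.188.
taxon1–taxon3: 6/24 differ, p = 0.250, d = 0.304.
taxon2–taxon3: 6/24 differ, p = 0.250, d = 0.304.
The smallest distance is between taxon1 and taxon2.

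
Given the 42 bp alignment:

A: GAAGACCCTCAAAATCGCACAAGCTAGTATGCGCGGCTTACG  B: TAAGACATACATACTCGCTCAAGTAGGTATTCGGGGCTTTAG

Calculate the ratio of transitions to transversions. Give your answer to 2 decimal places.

0.27

Transitions are A↔G and C↔T; transversions are all other mismatches.
Transitions: 3. Transversions: 11.
R = 3/11 = 0.272727… ≈ 0.27 (to 2 d.p.).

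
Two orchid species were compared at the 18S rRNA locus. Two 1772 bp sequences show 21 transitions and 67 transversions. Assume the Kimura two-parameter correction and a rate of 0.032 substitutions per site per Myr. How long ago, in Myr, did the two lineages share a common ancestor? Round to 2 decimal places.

P = 21/1772 ≈ 0.011851 and Q = 67/1772 ≈ 0.03781.
Under the Kimura two-parameter model, d = −½ ln(1 − 2P − Q) − ¼ ln(1 − 2Q).
1 − 2P − Q = 0.938488, giving −½ ln(0.938488) = 0.031743.
1 − 2Q = 0.92438, giving −¼ ln(0.92438) = 0.019658.
d = 0.031743 + 0.019658 = 0.051401.
Under a molecular clock d = 2μt, so t = d/(2μ) = 0.051401 / (2 × 0.032) = 0.80 Myr.

0.80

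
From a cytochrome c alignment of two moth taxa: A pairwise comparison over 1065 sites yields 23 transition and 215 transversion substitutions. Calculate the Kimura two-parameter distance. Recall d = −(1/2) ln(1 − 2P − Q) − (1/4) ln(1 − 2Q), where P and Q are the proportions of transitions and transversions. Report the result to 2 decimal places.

P = 23/1065 ≈ 0.021596 and Q = 215/1065 ≈ 0.201878.
Under the Kimura two-parameter model, d = −½ ln(1 − 2P − Q) − ¼ ln(1 − 2Q).
1 − 2P − Q = 0.75493, giving −½ ln(0.75493) = 0.140565.
1 − 2Q = 0.596244, giving −¼ ln(0.596244) = 0.129276.
d = 0.140565 + 0.129276 = 0.269841.

0.27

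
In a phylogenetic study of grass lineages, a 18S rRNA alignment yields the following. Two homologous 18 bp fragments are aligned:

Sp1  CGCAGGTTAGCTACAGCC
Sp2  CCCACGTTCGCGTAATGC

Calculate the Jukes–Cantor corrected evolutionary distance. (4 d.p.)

The sequences differ at 8 of 18 sites (2, 5, 9, 12, 13, 14, 16, 17), so p = 8/18 ≈ 0.444444.
d = −(3/4) ln(1 − 4p/3) = −0.75 ln(1 − 0.592592) = −0.75 ln(0.407408)
  = −0.75 × (-0.897940) = 0.673455 substitutions/site.

0.6735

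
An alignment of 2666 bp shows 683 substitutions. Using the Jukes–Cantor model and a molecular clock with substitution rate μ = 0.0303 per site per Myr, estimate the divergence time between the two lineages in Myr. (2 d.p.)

p = 683/2666 ≈ 0.256189.
d = −(3/4) ln(1 − 4p/3) = −0.75 ln(1 − 0.341585) = −0.75 ln(0.658415)
  = −0.75 × (-0.417920) = 0.313440 substitutions/site.
Under a molecular clock d = 2μt, so t = d/(2μ) = 0.313440 / (2 × 0.0303) = 5.17 Myr.

5.17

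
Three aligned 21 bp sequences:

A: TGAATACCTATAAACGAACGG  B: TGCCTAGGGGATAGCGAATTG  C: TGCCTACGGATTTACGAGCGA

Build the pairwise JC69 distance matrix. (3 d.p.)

A–B: 11/21 sites differ → p ≈ 0.52381, d = −0.75 ln(1 − 0.698413) = 0.899023 ≈ 0.899.
A–C: 8/21 sites differ → p ≈ 0.380952, d = −0.75 ln(1 − 0.507936) = 0.531860 ≈ 0.532.
B–C: 9/21 sites differ → p ≈ 0.428571, d = −0.75 ln(1 − 0.571428) = 0.635472 ≈ 0.635.

d(A,B) = 0.899, d(A,C) = 0.532, d(B,C) = 0.635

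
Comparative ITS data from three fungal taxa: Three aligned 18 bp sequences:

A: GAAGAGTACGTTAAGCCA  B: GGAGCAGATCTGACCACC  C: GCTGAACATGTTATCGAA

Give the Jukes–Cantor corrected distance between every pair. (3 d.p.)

d(A,B) = 1.265, d(A,C) = 0.824, d(B,C) = 1.012

A–B: 11/18 sites differ → p ≈ 0.611111, d = −0.75 ln(1 − 0.814815) = 1.264800 ≈ 1.265.
A–C: 9/18 sites differ → p = 0.5, d = −0.75 ln(1 − 0.666667) = 0.823960 ≈ 0.824.
B–C: 10/18 sites differ → p ≈ 0.555556, d = −0.75 ln(1 − 0.740741) = 1.012446 ≈ 1.012.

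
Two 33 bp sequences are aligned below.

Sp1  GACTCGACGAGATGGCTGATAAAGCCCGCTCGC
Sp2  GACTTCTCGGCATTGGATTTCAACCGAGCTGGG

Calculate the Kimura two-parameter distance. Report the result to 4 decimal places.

0.8660

Of 33 sites, 2 differences are transitions and 14 are transversions, so P = 2/33 ≈ 0.060606 and Q = 14/33 ≈ 0.424242.
Under the Kimura two-parameter model, d = −½ ln(1 − 2P − Q) − ¼ ln(1 − 2Q).
1 − 2P − Q = 0.454546, giving −½ ln(0.454546) = 0.394228.
1 − 2Q = 0.151516, giving −¼ ln(0.151516) = 0.471766.
d = 0.394228 + 0.471766 = 0.865994.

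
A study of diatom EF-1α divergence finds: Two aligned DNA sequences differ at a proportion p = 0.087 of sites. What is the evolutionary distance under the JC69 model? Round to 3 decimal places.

0.092

d = −(3/4) ln(1 − 4p/3) = −0.75 ln(1 − 0.116) = −0.75 ln(0.884)
  = −0.75 × (-0.123298) = 0.092474 substitutions/site.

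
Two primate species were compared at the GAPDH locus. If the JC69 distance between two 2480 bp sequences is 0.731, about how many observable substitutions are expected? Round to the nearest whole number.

Invert JC69: p = (3/4)(1 − e^(−4d/3)) = 0.75 × (1 − e^(-0.974667)) = 0.75 × (1 − 0.377318) = 0.467012.
Expected differing sites = pL ≈ 0.467012 × 2480 = 1158.18976 ≈ 1158.

1158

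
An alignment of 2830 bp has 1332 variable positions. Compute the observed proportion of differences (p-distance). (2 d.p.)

0.47

p = 1332/2830 = 0.470671… ≈ 0.47 (to 2 d.p.).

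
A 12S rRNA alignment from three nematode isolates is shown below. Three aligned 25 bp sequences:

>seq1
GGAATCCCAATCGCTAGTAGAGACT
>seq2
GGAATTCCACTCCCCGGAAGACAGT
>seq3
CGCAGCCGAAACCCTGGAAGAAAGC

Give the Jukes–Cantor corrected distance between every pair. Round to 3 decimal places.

d(seq1,seq2) = 0.417, d(seq1,seq3) = 0.663, d(seq2,seq3) = 0.572

seq1–seq2: 8/25 sites differ → p = 0.32, d = −0.75 ln(1 − 0.426667) = 0.417216 ≈ 0.417.
seq1–seq3: 11/25 sites differ → p = 0.44, d = −0.75 ln(1 − 0.586667) = 0.662626 ≈ 0.663.
seq2–seq3: 10/25 sites differ → p = 0.4, d = −0.75 ln(1 − 0.533333) = 0.571605 ≈ 0.572.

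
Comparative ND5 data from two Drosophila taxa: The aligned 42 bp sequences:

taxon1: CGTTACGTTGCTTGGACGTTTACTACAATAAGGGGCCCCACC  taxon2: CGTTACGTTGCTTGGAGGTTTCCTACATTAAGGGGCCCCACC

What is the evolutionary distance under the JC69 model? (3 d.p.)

0.075

The sequences differ at 3 of 42 sites (17, 22, 28), so p = 3/42 ≈ 0.071429.
d = −(3/4) ln(1 − 4p/3) = −0.75 ln(1 − 0.095239) = −0.75 ln(0.904761)
  = −0.75 × (-0.100084) = 0.075063 substitutions/site.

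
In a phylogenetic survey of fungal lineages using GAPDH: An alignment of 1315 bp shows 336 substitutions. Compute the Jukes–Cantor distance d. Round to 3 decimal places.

0.312

p = 336/1315 ≈ 0.255513.
d = −(3/4) ln(1 − 4p/3) = −0.75 ln(1 − 0.340684) = −0.75 ln(0.659316)
  = −0.75 × (-0.416552) = 0.312414 substitutions/site.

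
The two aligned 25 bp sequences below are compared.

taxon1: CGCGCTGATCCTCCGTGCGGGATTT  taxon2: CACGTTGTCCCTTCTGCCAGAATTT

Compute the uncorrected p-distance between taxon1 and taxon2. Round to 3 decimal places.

The sequences differ at 10 of 25 positions (sites 2, 5, 8, 9, 13, 15, 16, 17, 19, 21).
p = 10/25 = 0.400.

0.400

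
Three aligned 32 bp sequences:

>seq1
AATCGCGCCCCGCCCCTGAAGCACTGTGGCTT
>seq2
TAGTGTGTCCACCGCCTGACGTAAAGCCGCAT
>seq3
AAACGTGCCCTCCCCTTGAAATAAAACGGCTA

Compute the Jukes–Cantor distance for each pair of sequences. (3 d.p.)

seq1–seq2: 15/32 sites differ → p = 0.46875, d = −0.75 ln(1 − 0.625) = 0.735622 ≈ 0.736.
seq1–seq3: 12/32 sites differ → p = 0.375, d = −0.75 ln(1 − 0.5) = 0.519860 ≈ 0.520.
seq2–seq3: 13/32 sites differ → p = 0.40625, d = −0.75 ln(1 − 0.541667) = 0.585119 ≈ 0.585.

d(seq1,seq2) = 0.736, d(seq1,seq3) = 0.520, d(seq2,seq3) = 0.585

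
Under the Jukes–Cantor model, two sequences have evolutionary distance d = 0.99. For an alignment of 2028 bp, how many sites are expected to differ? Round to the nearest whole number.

Invert JC69: p = (3/4)(1 − e^(−4d/3)) = 0.75 × (1 − e^(-1.32)) = 0.75 × (1 − 0.267135) = 0.549649.
Expected differing sites = pL ≈ 0.549649 × 2028 = 1114.688172 ≈ 1115.

1115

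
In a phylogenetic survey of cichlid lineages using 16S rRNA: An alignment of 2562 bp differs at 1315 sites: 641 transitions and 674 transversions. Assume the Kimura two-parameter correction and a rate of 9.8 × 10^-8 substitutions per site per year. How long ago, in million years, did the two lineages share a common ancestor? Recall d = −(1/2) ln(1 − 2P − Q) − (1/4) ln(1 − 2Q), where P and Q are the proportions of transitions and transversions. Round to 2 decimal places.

4.63

P = 641/2562 ≈ 0.250195 and Q = 674/2562 ≈ 0.263076.
Under the Kimura two-parameter model, d = −½ ln(1 − 2P − Q) − ¼ ln(1 − 2Q).
1 − 2P − Q = 0.236534, giving −½ ln(0.236534) = 0.720832.
1 − 2Q = 0.473848, giving −¼ ln(0.473848) = 0.186717.
d = 0.720832 + 0.186717 = 0.907549.
Under a molecular clock d = 2μt, so t = d/(2μ) = 0.907549 / (2 × 9.8 × 10^-8) = 4.63 million years.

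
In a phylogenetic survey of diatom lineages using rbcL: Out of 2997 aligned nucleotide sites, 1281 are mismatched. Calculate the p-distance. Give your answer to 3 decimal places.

0.427

p = 1281/2997 = 0.427427… ≈ 0.427 (to 3 d.p.).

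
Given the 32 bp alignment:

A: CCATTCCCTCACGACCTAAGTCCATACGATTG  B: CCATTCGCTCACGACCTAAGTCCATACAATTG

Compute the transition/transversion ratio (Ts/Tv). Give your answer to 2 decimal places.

Transitions are A↔G and C↔T; transversions are all other mismatches.
Transitions: 1. Transversions: 1.
R = 1/1 = 1.00.

1.00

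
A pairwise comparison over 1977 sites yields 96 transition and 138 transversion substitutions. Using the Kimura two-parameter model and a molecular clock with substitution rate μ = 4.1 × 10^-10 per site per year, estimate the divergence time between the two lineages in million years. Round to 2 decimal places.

P = 96/1977 ≈ 0.048558 and Q = 138/1977 ≈ 0.069803.
Under the Kimura two-parameter model, d = −½ ln(1 − 2P − Q) − ¼ ln(1 − 2Q).
1 − 2P − Q = 0.833081, giving −½ ln(0.833081) = 0.091312.
1 − 2Q = 0.860394, giving −¼ ln(0.860394) = 0.037591.
d = 0.091312 + 0.037591 = 0.128903.
Under a molecular clock d = 2μt, so t = d/(2μ) = 0.128903 / (2 × 4.1 × 10^-10) = 157.20 million years.

157.20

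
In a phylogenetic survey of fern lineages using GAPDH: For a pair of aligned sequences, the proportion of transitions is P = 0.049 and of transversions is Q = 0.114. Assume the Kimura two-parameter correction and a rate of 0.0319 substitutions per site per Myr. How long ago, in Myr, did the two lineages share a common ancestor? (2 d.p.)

Under the Kimura two-parameter model, d = −½ ln(1 − 2P − Q) − ¼ ln(1 − 2Q).
1 − 2P − Q = 0.788, giving −½ ln(0.788) = 0.119129.
1 − 2Q = 0.772, giving −¼ ln(0.772) = 0.064693.
d = 0.119129 + 0.064693 = 0.183822.
Under a molecular clock d = 2μt, so t = d/(2μ) = 0.183822 / (2 × 0.0319) = 2.88 Myr.

2.88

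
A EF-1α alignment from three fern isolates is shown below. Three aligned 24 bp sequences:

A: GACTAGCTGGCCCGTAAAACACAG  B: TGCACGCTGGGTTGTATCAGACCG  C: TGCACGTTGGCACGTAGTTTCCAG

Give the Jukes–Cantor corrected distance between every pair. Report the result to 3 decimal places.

d(A,B) = 0.708, d(A,C) = 0.708, d(B,C) = 0.608

A–B: 11/24 sites differ → p ≈ 0.458333, d = −0.75 ln(1 − 0.611111) = 0.708346 ≈ 0.708.
A–C: 11/24 sites differ → p ≈ 0.458333, d = −0.75 ln(1 − 0.611111) = 0.708346 ≈ 0.708.
B–C: 10/24 sites differ → p ≈ 0.416667, d = −0.75 ln(1 − 0.555556) = 0.608198 ≈ 0.608.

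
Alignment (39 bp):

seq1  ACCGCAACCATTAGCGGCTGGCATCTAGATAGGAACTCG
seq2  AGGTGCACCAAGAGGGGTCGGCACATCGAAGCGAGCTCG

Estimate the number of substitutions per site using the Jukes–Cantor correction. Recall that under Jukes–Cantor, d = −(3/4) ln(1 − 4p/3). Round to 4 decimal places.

The sequences differ at 17 of 39 sites, so p = 17/39 ≈ 0.435897.
d = −(3/4) ln(1 − 4p/3) = −0.75 ln(1 − 0.581196) = −0.75 ln(0.418804)
  = −0.75 × (-0.870352) = 0.652764 substitutions/site.

0.6528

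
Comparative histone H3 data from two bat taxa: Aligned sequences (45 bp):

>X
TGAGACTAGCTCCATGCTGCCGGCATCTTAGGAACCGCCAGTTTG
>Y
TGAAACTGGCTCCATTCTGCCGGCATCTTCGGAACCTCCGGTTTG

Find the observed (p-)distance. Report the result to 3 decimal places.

The sequences differ at 6 of 45 positions (sites 4, 8, 16, 30, 37, 40).
p = 6/45 = 0.133333… ≈ 0.133 (to 3 d.p.).

0.133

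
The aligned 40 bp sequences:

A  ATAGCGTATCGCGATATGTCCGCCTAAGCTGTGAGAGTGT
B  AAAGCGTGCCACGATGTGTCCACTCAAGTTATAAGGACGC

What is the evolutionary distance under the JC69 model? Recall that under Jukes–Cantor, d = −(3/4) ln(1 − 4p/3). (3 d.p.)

The sequences differ at 15 of 40 sites, so p = 15/40 = 0.375.
d = −(3/4) ln(1 − 4p/3) = −0.75 ln(1 − 0.5) = −0.75 ln(0.5)
  = −0.75 × (-0.693147) = 0.519860 substitutions/site.

0.520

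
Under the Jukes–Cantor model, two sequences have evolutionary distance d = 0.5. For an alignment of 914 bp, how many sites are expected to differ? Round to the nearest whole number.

334

Invert JC69: p = (3/4)(1 − e^(−4d/3)) = 0.75 × (1 − e^(-0.666667)) = 0.75 × (1 − 0.513417) = 0.364937.
Expected differing sites = pL ≈ 0.364937 × 914 = 333.552418 ≈ 334.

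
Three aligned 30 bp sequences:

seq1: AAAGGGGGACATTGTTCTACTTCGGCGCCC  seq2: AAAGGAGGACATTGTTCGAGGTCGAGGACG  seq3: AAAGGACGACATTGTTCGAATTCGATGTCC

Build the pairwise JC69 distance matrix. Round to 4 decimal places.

seq1–seq2: 8/30 sites differ → p ≈ 0.266667, d = −0.75 ln(1 − 0.355556) = 0.329526 ≈ 0.3295.
seq1–seq3: 7/30 sites differ → p ≈ 0.233333, d = −0.75 ln(1 − 0.311111) = 0.279506 ≈ 0.2795.
seq2–seq3: 6/30 sites differ → p = 0.2, d = −0.75 ln(1 − 0.266667) = 0.232617 ≈ 0.2326.

d(seq1,seq2) = 0.3295, d(seq1,seq3) = 0.2795, d(seq2,seq3) = 0.2326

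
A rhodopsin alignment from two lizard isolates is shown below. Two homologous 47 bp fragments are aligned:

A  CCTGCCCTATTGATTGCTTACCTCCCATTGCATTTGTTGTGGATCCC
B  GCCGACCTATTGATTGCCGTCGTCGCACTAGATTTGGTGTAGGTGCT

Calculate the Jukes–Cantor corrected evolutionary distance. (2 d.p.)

The sequences differ at 16 of 47 sites, so p = 16/47 ≈ 0.340426.
d = −(3/4) ln(1 − 4p/3) = −0.75 ln(1 − 0.453901) = −0.75 ln(0.546099)
  = −0.75 × (-0.604955) = 0.453716 substitutions/site.

0.45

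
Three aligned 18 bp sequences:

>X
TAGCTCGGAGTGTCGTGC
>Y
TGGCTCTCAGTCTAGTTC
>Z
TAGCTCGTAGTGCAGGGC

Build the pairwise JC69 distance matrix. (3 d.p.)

X–Y: 6/18 sites differ → p ≈ 0.333333, d = −0.75 ln(1 − 0.444444) = 0.440839 ≈ 0.441.
X–Z: 4/18 sites differ → p ≈ 0.222222, d = −0.75 ln(1 − 0.296296) = 0.263548 ≈ 0.264.
Y–Z: 7/18 sites differ → p ≈ 0.388889, d = −0.75 ln(1 − 0.518519) = 0.548166 ≈ 0.548.

d(X,Y) = 0.441, d(X,Z) = 0.264, d(Y,Z) = 0.548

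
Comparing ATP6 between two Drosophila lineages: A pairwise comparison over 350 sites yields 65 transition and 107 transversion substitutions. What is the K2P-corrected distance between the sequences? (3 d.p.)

0.802

P = 65/350 ≈ 0.185714 and Q = 107/350 ≈ 0.305714.
Under the Kimura two-parameter model, d = −½ ln(1 − 2P − Q) − ¼ ln(1 − 2Q).
1 − 2P − Q = 0.322858, giving −½ ln(0.322858) = 0.565271.
1 − 2Q = 0.388572, giving −¼ ln(0.388572) = 0.236319.
d = 0.565271 + 0.236319 = 0.801590.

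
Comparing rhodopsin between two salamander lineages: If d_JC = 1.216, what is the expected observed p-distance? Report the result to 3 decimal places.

p = (3/4)(1 − e^(−4d/3)) = 0.75 × (1 − e^(-1.621333)) = 0.75 × (1 − 0.197635) = 0.601774.

0.602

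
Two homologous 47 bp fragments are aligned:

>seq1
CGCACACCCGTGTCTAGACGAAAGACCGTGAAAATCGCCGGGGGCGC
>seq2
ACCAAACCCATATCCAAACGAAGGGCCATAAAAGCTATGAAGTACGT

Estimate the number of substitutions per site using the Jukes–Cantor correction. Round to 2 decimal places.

0.73

The sequences differ at 22 of 47 sites, so p = 22/47 ≈ 0.468085.
d = −(3/4) ln(1 − 4p/3) = −0.75 ln(1 − 0.624113) = −0.75 ln(0.375887)
  = −0.75 × (-0.978467) = 0.733850 substitutions/site.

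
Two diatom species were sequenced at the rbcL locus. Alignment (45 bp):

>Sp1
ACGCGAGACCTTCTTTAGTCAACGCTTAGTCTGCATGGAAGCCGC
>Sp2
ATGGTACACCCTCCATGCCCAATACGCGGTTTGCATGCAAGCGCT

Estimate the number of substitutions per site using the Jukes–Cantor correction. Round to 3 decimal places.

0.673

The sequences differ at 20 of 45 sites, so p = 20/45 ≈ 0.444444.
d = −(3/4) ln(1 − 4p/3) = −0.75 ln(1 − 0.592592) = −0.75 ln(0.407408)
  = −0.75 × (-0.897940) = 0.673455 substitutions/site.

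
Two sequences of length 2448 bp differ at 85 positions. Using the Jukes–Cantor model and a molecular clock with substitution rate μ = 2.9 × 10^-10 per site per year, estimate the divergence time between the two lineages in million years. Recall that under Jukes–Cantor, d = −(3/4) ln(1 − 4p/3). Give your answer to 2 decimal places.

61.30

p = 85/2448 ≈ 0.034722.
d = −(3/4) ln(1 − 4p/3) = −0.75 ln(1 − 0.046296) = −0.75 ln(0.953704)
  = −0.75 × (-0.047402) = 0.035552 substitutions/site.
Under a molecular clock d = 2μt, so t = d/(2μ) = 0.035552 / (2 × 2.9 × 10^-10) = 61.30 million years.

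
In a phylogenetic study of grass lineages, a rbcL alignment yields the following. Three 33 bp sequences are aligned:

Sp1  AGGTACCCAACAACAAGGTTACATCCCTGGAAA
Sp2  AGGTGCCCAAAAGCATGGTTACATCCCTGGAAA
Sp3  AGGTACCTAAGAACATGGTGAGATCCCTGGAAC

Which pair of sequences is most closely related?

Sp1–Sp2: 4/33 differ, p = 0.121, d = 0.132.
Sp1–Sp3: 6/33 differ, p = 0.182, d = 0.208.
Sp2–Sp3: 7/33 differ, p = 0.212, d = 0.249.
The smallest distance is between Sp1 and Sp2.

Sp1 and Sp2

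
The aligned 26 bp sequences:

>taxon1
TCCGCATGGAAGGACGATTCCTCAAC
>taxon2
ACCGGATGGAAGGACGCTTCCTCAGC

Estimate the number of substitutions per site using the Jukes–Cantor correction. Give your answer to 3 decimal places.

The sequences differ at 4 of 26 sites (1, 5, 17, 25), so p = 4/26 ≈ 0.153846.
d = −(3/4) ln(1 − 4p/3) = −0.75 ln(1 − 0.205128) = −0.75 ln(0.794872)
  = −0.75 × (-0.229574) = 0.172181 substitutions/site.

0.172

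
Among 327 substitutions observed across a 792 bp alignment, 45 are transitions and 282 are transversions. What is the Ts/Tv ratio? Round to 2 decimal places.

0.16

R = 45/282 = 0.159574… ≈ 0.16 (to 2 d.p.).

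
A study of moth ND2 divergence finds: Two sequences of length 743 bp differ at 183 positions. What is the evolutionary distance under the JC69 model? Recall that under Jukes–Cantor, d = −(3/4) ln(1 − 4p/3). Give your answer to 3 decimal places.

p = 183/743 ≈ 0.246299.
d = −(3/4) ln(1 − 4p/3) = −0.75 ln(1 − 0.328399) = −0.75 ln(0.671601)
  = −0.75 × (-0.398091) = 0.298568 substitutions/site.

0.299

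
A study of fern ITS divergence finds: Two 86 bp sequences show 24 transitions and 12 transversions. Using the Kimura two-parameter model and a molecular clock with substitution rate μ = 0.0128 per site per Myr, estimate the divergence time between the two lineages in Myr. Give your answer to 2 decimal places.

P = 24/86 ≈ 0.27907 and Q = 12/86 ≈ 0.139535.
Under the Kimura two-parameter model, d = −½ ln(1 − 2P − Q) − ¼ ln(1 − 2Q).
1 − 2P − Q = 0.302325, giving −½ ln(0.302325) = 0.598126.
1 − 2Q = 0.72093, giving −¼ ln(0.72093) = 0.081803.
d = 0.598126 + 0.081803 = 0.679929.
Under a molecular clock d = 2μt, so t = d/(2μ) = 0.679929 / (2 × 0.0128) = 26.56 Myr.

26.56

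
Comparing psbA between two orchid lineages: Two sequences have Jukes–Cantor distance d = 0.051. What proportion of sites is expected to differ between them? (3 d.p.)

p = (3/4)(1 − e^(−4d/3)) = 0.75 × (1 − e^(-0.068)) = 0.75 × (1 − 0.934260) = 0.049305.

0.049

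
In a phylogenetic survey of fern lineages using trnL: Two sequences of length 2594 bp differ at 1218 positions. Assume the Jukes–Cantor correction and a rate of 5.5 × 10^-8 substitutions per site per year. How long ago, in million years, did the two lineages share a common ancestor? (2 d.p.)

6.71

p = 1218/2594 ≈ 0.469545.
d = −(3/4) ln(1 − 4p/3) = −0.75 ln(1 − 0.62606) = −0.75 ln(0.37394)
  = −0.75 × (-0.983660) = 0.737745 substitutions/site.
Under a molecular clock d = 2μt, so t = d/(2μ) = 0.737745 / (2 × 5.5 × 10^-8) = 6.71 million years.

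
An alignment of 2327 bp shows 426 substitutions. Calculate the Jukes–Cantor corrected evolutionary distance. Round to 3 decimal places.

p = 426/2327 ≈ 0.183068.
d = −(3/4) ln(1 − 4p/3) = −0.75 ln(1 − 0.244091) = −0.75 ln(0.755909)
  = −0.75 × (-0.279834) = 0.209876 substitutions/site.

0.210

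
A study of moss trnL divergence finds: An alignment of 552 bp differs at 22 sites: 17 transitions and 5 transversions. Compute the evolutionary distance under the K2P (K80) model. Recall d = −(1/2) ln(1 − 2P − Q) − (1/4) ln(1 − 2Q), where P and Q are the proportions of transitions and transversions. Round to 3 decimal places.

P = 17/552 ≈ 0.030797 and Q = 5/552 ≈ 0.009058.
Under the Kimura two-parameter model, d = −½ ln(1 − 2P − Q) − ¼ ln(1 − 2Q).
1 − 2P − Q = 0.929348, giving −½ ln(0.929348) = 0.036636.
1 − 2Q = 0.981884, giving −¼ ln(0.981884) = 0.004571.
d = 0.036636 + 0.004571 = 0.041207.

0.041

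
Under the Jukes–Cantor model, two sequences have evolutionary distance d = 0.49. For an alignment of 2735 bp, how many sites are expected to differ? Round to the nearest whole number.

984

Invert JC69: p = (3/4)(1 − e^(−4d/3)) = 0.75 × (1 − e^(-0.653333)) = 0.75 × (1 − 0.520309) = 0.359768.
Expected differing sites = pL ≈ 0.359768 × 2735 = 983.96548 ≈ 984.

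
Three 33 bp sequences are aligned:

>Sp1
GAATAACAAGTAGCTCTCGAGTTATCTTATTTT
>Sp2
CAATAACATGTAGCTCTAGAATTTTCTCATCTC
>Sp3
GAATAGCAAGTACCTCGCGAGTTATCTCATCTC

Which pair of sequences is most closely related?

Sp1 and Sp3

Sp1–Sp2: 8/33 differ, p = 0.242, d = 0.293.
Sp1–Sp3: 6/33 differ, p = 0.182, d = 0.208.
Sp2–Sp3: 8/33 differ, p = 0.242, d = 0.293.
The smallest distance is between Sp1 and Sp3.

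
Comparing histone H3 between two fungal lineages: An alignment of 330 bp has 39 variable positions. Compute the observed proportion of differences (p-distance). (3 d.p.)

0.118

p = 39/330 = 0.118181… ≈ 0.118 (to 3 d.p.).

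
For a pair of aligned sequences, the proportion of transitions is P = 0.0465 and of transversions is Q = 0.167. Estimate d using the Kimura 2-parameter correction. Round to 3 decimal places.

0.252

Under the Kimura two-parameter model, d = −½ ln(1 − 2P − Q) − ¼ ln(1 − 2Q).
1 − 2P − Q = 0.74, giving −½ ln(0.74) = 0.150553.
1 − 2Q = 0.666, giving −¼ ln(0.666) = 0.101616.
d = 0.150553 + 0.101616 = 0.252169.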